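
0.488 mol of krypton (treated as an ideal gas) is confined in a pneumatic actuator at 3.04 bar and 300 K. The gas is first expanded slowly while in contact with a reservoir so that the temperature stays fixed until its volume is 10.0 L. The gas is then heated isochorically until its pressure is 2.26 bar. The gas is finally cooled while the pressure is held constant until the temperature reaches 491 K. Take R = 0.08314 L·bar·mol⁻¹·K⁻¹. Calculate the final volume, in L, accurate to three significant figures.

From PV = nRT: V₁ = nRT₁/P₁ = 4.004 L.
Isothermal, so P V is constant: T₂ = T₁; P₂ = P₁·(V₁/V₂) = 1.217 bar.
V constant ⇒ P ∝ T: V₃ = V₂; T₃ = T₂·(P₃/P₂) = 557.0 K.
Isobaric, so V/T is constant: P₄ = P₃; V₄ = V₃·(T₄/T₃) = 8.815 L.

V₄ ≈ 8.81 L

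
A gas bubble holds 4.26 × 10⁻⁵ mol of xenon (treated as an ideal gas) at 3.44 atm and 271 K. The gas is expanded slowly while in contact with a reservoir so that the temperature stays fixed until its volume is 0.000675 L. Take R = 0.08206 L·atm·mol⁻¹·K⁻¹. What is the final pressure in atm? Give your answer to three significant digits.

P₂ ≈ 1.40 atm

From PV = nRT: V₁ = nRT₁/P₁ = 0.0002754 L.
T constant ⇒ Boyle's law P V = const: T₂ = T₁; P₂ = P₁·(V₁/V₂) = 1.403 atm.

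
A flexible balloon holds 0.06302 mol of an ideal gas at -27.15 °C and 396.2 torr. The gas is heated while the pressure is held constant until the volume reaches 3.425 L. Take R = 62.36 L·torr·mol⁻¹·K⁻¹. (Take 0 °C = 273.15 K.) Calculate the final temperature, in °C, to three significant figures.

Convert: T₁ = 246.0 K.
From PV = nRT: V₁ = nRT₁/P₁ = 2.440 L.
P constant ⇒ V ∝ T: P₂ = P₁; T₂ = T₁·(V₂/V₁) = 345.3 K.

T₂ ≈ 72.1 °C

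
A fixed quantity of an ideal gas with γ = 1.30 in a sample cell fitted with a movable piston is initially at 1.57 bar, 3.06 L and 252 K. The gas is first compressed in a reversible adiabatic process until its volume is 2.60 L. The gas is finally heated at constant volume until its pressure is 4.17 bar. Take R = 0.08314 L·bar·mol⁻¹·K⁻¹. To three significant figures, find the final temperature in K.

T₃ ≈ 569 K

Adiabatic (γ = 1.30), T V^(γ−1) and P V^γ constant: T₂ = T₁·(V₁/V₂)^(γ−1) = 264.6 K; P₂ = P₁·(V₁/V₂)^γ = 1.940 bar.
Isochoric, so P/T is constant: V₃ = V₂; T₃ = T₂·(P₃/P₂) = 568.7 K.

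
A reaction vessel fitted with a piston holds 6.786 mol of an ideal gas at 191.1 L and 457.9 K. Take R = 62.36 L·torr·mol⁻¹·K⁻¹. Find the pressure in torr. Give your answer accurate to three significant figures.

PV = nRT ⇒ P = nRT/V = (6.786 × 62.36 × 457.9) / 191.1

P ≈ 1.01e+03 torr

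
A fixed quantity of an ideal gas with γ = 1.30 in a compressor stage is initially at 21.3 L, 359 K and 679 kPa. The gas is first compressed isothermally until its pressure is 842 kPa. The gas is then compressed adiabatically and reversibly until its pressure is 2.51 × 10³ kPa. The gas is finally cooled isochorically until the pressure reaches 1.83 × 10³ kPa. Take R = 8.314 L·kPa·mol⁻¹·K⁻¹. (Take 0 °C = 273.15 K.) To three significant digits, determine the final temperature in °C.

Isothermal, so P V is constant: T₂ = T₁; V₂ = V₁·(P₁/P₂) = 17.18 L.
Reversible adiabatic, γ = 1.30: T₃ = T₂·(P₃/P₂)^((γ−1)/γ) = 461.9 K; V₃ = V₂·(P₂/P₃)^(1/γ) = 7.414 L.
V constant ⇒ P ∝ T: V₄ = V₃; T₄ = T₃·(P₄/P₃) = 336.8 K.

T₄ ≈ 63.6 °C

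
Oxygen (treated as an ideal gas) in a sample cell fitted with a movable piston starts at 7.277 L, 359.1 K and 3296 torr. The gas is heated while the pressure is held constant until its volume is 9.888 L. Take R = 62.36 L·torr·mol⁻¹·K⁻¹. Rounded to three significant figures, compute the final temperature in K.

T₂ ≈ 488 K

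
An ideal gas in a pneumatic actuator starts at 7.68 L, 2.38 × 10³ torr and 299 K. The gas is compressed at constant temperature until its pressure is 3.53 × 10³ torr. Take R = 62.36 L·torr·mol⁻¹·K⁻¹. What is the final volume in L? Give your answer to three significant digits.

Isothermal, so P V is constant: T₂ = T₁; V₂ = V₁·(P₁/P₂) = 5.178 L.

V₂ ≈ 5.18 L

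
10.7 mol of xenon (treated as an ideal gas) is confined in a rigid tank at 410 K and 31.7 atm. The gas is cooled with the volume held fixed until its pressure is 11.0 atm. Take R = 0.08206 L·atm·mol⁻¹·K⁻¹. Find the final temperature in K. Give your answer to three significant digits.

From PV = nRT: V₁ = nRT₁/P₁ = 11.36 L.
V constant ⇒ P ∝ T: V₂ = V₁; T₂ = T₁·(P₂/P₁) = 142.3 K.

T₂ ≈ 142 K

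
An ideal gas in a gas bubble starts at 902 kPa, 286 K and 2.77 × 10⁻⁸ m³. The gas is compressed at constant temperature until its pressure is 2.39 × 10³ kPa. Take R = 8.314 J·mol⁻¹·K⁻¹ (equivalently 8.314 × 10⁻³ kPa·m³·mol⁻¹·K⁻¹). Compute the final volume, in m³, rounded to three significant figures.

V₂ ≈ 1.05e-08 m³

T constant ⇒ Boyle's law P V = const: T₂ = T₁; V₂ = V₁·(P₁/P₂) = 1.045e-08 m³.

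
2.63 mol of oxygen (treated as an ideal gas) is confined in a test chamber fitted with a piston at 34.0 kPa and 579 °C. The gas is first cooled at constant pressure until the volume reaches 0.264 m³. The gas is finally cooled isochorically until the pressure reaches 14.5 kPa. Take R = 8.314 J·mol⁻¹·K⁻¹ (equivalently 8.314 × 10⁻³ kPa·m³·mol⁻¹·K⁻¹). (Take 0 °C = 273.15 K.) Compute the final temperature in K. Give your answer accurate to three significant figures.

Convert: T₁ = 852.1 K.
From PV = nRT: V₁ = nRT₁/P₁ = 0.5480 m³.
Isobaric, so V/T is constant: P₂ = P₁; T₂ = T₁·(V₂/V₁) = 410.5 K.
V constant ⇒ P ∝ T: V₃ = V₂; T₃ = T₂·(P₃/P₂) = 175.1 K.

T₃ ≈ 175 K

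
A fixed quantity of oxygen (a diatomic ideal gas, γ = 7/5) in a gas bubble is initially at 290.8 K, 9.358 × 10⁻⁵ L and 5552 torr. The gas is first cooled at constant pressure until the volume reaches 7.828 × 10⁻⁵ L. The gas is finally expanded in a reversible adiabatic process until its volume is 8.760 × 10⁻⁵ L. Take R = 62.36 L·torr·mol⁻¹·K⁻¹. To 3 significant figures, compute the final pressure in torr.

Isobaric, so V/T is constant: P₂ = P₁; T₂ = T₁·(V₂/V₁) = 243.3 K.
Reversible adiabatic, γ = 7/5: T₃ = T₂·(V₂/V₃)^(γ−1) = 232.6 K; P₃ = P₂·(V₂/V₃)^γ = 4743 torr.

P₃ ≈ 4.74e+03 torr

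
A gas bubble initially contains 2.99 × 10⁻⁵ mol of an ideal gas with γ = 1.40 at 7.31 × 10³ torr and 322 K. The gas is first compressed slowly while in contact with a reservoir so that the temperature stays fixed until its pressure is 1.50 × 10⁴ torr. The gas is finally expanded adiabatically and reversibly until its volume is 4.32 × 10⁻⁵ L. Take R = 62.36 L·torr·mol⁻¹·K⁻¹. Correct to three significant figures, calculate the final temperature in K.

T₃ ≈ 312 K

From PV = nRT: V₁ = nRT₁/P₁ = 8.213e-05 L.
T constant ⇒ Boyle's law P V = const: T₂ = T₁; V₂ = V₁·(P₁/P₂) = 4.003e-05 L.
Reversible adiabatic, γ = 1.40: T₃ = T₂·(V₂/V₃)^(γ−1) = 312.3 K; P₃ = P₂·(V₂/V₃)^γ = 1.348e+04 torr.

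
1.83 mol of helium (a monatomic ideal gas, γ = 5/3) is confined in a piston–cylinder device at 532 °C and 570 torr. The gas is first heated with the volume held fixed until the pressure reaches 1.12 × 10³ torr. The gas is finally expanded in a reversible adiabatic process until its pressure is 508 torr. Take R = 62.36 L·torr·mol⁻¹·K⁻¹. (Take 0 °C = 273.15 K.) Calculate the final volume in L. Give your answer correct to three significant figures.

V₃ ≈ 259 L

Convert: T₁ = 805.1 K.
From PV = nRT: V₁ = nRT₁/P₁ = 161.2 L.
Isochoric, so P/T is constant: V₂ = V₁; T₂ = T₁·(P₂/P₁) = 1582 K.
Reversible adiabatic, γ = 5/3: T₃ = T₂·(P₃/P₂)^((γ−1)/γ) = 1153 K; V₃ = V₂·(P₂/P₃)^(1/γ) = 259.0 L.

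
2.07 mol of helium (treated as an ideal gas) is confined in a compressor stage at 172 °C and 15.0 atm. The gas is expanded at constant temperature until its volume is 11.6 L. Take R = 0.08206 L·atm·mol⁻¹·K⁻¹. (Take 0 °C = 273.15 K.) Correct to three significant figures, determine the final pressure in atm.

P₂ ≈ 6.52 atm

Convert: T₁ = 445.1 K.
From PV = nRT: V₁ = nRT₁/P₁ = 5.041 L.
Isothermal, so P V is constant: T₂ = T₁; P₂ = P₁·(V₁/V₂) = 6.519 atm.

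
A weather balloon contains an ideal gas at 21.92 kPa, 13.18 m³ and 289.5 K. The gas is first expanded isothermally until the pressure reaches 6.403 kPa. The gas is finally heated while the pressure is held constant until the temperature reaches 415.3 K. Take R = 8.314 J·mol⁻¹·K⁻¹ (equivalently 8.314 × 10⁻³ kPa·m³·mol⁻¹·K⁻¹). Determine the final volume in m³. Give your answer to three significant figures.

T constant ⇒ Boyle's law P V = const: T₂ = T₁; V₂ = V₁·(P₁/P₂) = 45.12 m³.
Isobaric, so V/T is constant: P₃ = P₂; V₃ = V₂·(T₃/T₂) = 64.73 m³.

V₃ ≈ 64.7 m³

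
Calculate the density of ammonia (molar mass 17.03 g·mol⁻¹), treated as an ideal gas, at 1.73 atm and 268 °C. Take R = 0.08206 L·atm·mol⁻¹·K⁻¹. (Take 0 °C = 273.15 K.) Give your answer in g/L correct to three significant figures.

ρ ≈ 0.663 g/L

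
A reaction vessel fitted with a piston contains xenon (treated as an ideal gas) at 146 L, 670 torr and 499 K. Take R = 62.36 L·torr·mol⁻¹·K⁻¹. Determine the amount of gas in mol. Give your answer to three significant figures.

n ≈ 3.14 mol

PV = nRT ⇒ n = PV/(RT) = (670 × 146) / (62.36 × 499)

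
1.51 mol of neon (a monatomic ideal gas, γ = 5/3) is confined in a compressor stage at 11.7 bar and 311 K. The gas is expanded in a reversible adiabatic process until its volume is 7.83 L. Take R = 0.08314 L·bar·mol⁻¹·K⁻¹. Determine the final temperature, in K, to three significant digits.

T₂ ≈ 176 K

From PV = nRT: V₁ = nRT₁/P₁ = 3.337 L.
Reversible adiabatic, γ = 5/3: T₂ = T₁·(V₁/V₂)^(γ−1) = 176.1 K; P₂ = P₁·(V₁/V₂)^γ = 2.824 bar.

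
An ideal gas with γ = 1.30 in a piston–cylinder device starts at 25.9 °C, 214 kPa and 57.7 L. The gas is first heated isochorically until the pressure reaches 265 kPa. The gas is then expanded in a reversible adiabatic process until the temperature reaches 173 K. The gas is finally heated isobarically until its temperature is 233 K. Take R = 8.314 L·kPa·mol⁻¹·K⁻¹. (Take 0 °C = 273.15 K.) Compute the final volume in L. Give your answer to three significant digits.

Convert: T₁ = 299.0 K.
Isochoric, so P/T is constant: V₂ = V₁; T₂ = T₁·(P₂/P₁) = 370.3 K.
Reversible adiabatic, γ = 1.30: P₃ = P₂·(T₃/T₂)^(γ/(γ−1)) = 9.794 kPa; V₃ = V₂·(T₂/T₃)^(1/(γ−1)) = 729.4 L.
Isobaric, so V/T is constant: P₄ = P₃; V₄ = V₃·(T₄/T₃) = 982.3 L.

V₄ ≈ 982 L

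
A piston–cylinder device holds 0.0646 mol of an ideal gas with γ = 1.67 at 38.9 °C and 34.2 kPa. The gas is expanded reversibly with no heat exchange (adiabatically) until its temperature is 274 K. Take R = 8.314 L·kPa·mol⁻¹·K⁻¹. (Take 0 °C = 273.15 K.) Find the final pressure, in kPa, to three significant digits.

P₂ ≈ 24.7 kPa

Convert: T₁ = 312.0 K.
From PV = nRT: V₁ = nRT₁/P₁ = 4.901 L.
Adiabatic (γ = 1.67), T V^(γ−1) and P V^γ constant: P₂ = P₁·(T₂/T₁)^(γ/(γ−1)) = 24.73 kPa; V₂ = V₁·(T₁/T₂)^(1/(γ−1)) = 5.950 L.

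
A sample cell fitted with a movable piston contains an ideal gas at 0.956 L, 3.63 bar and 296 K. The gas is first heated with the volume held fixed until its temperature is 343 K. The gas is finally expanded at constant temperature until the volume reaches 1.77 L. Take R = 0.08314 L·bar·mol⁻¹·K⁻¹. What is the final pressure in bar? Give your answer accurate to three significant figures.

P₃ ≈ 2.27 bar

V constant ⇒ P ∝ T: V₂ = V₁; P₂ = P₁·(T₂/T₁) = 4.206 bar.
T constant ⇒ Boyle's law P V = const: T₃ = T₂; P₃ = P₂·(V₂/V₃) = 2.272 bar.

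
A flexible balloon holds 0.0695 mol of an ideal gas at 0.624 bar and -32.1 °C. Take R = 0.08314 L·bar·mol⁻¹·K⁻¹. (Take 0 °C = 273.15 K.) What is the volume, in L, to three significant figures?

Convert: T = 241.05 K.
PV = nRT ⇒ V = nRT/P = (0.0695 × 0.08314 × 241.05) / 0.624

V ≈ 2.23 L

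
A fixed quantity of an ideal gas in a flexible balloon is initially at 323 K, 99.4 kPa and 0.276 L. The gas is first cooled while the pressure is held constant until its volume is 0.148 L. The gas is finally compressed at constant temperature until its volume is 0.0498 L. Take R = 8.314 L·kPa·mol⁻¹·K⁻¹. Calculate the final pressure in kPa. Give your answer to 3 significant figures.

Isobaric, so V/T is constant: P₂ = P₁; T₂ = T₁·(V₂/V₁) = 173.2 K.
T constant ⇒ Boyle's law P V = const: T₃ = T₂; P₃ = P₂·(V₂/V₃) = 295.4 kPa.

P₃ ≈ 295 kPa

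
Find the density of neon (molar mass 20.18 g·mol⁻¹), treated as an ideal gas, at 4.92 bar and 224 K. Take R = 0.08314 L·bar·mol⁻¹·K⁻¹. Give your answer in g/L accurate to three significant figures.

ρ = PM/(RT) = (4.92 × 20.18) / (0.08314 × 224.0)

ρ ≈ 5.33 g/L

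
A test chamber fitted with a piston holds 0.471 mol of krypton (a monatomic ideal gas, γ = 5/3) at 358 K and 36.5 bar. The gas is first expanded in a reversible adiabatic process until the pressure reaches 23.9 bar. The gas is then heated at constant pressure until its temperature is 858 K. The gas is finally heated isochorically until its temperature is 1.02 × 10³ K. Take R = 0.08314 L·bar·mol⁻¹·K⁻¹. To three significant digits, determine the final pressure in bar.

From PV = nRT: V₁ = nRT₁/P₁ = 0.3841 L.
Reversible adiabatic, γ = 5/3: T₂ = T₁·(P₂/P₁)^((γ−1)/γ) = 302.2 K; V₂ = V₁·(P₁/P₂)^(1/γ) = 0.4952 L.
P constant ⇒ V ∝ T: P₃ = P₂; V₃ = V₂·(T₃/T₂) = 1.406 L.
Isochoric, so P/T is constant: V₄ = V₃; P₄ = P₃·(T₄/T₃) = 28.41 bar.

P₄ ≈ 28.4 bar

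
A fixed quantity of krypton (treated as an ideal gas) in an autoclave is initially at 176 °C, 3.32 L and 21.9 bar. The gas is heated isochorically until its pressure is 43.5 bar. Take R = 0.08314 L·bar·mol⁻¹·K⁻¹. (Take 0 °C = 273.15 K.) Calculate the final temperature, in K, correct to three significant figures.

T₂ ≈ 892 K

Convert: T₁ = 449.1 K.
Isochoric, so P/T is constant: V₂ = V₁; T₂ = T₁·(P₂/P₁) = 892.1 K.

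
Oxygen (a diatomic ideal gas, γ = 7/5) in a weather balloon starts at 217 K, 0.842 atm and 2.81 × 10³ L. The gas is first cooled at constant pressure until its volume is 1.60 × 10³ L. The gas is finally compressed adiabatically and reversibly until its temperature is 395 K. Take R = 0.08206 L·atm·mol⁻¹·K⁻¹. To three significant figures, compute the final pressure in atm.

P constant ⇒ V ∝ T: P₂ = P₁; T₂ = T₁·(V₂/V₁) = 123.6 K.
Adiabatic (γ = 7/5), T V^(γ−1) and P V^γ constant: P₃ = P₂·(T₃/T₂)^(γ/(γ−1)) = 49.19 atm; V₃ = V₂·(T₂/T₃)^(1/(γ−1)) = 87.56 L.

P₃ ≈ 49.2 atm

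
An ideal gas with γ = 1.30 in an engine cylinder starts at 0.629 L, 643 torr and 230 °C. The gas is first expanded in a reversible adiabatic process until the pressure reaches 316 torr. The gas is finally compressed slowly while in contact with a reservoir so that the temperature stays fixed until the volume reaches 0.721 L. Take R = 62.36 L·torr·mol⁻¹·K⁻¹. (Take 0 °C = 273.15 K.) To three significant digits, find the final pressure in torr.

Convert: T₁ = 503.1 K.
Reversible adiabatic, γ = 1.30: T₂ = T₁·(P₂/P₁)^((γ−1)/γ) = 427.1 K; V₂ = V₁·(P₁/P₂)^(1/γ) = 1.086 L.
Isothermal, so P V is constant: T₃ = T₂; P₃ = P₂·(V₂/V₃) = 476.1 torr.

P₃ ≈ 476 torr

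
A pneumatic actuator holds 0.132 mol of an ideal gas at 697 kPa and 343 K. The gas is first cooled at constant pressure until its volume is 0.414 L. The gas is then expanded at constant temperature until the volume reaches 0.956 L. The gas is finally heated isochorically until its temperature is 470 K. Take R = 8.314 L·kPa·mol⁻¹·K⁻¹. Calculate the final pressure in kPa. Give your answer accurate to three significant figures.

P₄ ≈ 540 kPa

From PV = nRT: V₁ = nRT₁/P₁ = 0.5401 L.
Isobaric, so V/T is constant: P₂ = P₁; T₂ = T₁·(V₂/V₁) = 262.9 K.
T constant ⇒ Boyle's law P V = const: T₃ = T₂; P₃ = P₂·(V₂/V₃) = 301.8 kPa.
V constant ⇒ P ∝ T: V₄ = V₃; P₄ = P₃·(T₄/T₃) = 539.5 kPa.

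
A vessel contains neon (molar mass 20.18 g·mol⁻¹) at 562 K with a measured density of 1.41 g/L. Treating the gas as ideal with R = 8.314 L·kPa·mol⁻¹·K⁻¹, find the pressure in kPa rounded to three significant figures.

P ≈ 326 kPa

ρ = PM/(RT) ⇒ P = ρRT/M = (1.41 × 8.314 × 562.0) / 20.18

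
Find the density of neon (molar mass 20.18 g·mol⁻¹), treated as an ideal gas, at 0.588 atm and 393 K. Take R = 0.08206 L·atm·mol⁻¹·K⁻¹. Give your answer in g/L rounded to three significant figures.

ρ ≈ 0.368 g/L

ρ = PM/(RT) = (0.588 × 20.18) / (0.08206 × 393.0)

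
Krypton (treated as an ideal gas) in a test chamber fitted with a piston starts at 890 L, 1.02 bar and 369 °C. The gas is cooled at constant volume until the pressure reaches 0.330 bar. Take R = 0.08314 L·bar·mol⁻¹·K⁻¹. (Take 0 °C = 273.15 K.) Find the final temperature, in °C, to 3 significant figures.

T₂ ≈ -65.4 °C

Convert: T₁ = 642.1 K.
V constant ⇒ P ∝ T: V₂ = V₁; T₂ = T₁·(P₂/P₁) = 207.8 K.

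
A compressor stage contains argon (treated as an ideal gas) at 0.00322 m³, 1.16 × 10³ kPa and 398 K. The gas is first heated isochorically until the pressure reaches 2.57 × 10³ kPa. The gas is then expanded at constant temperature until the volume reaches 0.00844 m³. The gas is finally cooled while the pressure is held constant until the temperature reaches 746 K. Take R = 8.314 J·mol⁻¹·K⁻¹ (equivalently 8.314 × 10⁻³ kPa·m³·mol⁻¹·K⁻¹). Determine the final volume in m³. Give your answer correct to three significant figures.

V₄ ≈ 0.00714 m³

Isochoric, so P/T is constant: V₂ = V₁; T₂ = T₁·(P₂/P₁) = 881.8 K.
T constant ⇒ Boyle's law P V = const: T₃ = T₂; P₃ = P₂·(V₂/V₃) = 980.5 kPa.
Isobaric, so V/T is constant: P₄ = P₃; V₄ = V₃·(T₄/T₃) = 0.007140 m³.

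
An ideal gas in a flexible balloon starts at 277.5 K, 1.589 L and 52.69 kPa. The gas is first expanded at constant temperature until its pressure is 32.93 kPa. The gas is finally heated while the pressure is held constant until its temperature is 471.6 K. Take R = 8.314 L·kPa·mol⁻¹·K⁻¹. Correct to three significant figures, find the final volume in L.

Isothermal, so P V is constant: T₂ = T₁; V₂ = V₁·(P₁/P₂) = 2.542 L.
P constant ⇒ V ∝ T: P₃ = P₂; V₃ = V₂·(T₃/T₂) = 4.321 L.

V₃ ≈ 4.32 L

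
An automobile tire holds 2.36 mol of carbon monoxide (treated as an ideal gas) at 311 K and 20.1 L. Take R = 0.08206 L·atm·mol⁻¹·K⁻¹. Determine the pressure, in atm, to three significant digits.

P ≈ 3.00 atm

PV = nRT ⇒ P = nRT/V = (2.36 × 0.08206 × 311) / 20.1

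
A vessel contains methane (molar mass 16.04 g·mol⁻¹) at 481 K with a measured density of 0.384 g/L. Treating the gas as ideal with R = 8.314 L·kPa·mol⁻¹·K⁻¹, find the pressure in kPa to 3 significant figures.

P ≈ 95.7 kPa

ρ = PM/(RT) ⇒ P = ρRT/M = (0.384 × 8.314 × 481.0) / 16.04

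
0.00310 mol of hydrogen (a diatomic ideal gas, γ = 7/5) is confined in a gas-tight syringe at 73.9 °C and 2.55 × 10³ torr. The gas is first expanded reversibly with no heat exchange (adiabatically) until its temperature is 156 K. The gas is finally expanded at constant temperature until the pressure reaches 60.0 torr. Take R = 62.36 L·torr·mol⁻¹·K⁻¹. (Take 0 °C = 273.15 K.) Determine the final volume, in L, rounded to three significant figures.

Convert: T₁ = 347.0 K.
From PV = nRT: V₁ = nRT₁/P₁ = 0.02631 L.
Reversible adiabatic, γ = 7/5: P₂ = P₁·(T₂/T₁)^(γ/(γ−1)) = 155.3 torr; V₂ = V₁·(T₁/T₂)^(1/(γ−1)) = 0.1942 L.
Isothermal, so P V is constant: T₃ = T₂; V₃ = V₂·(P₂/P₃) = 0.5026 L.

V₃ ≈ 0.503 L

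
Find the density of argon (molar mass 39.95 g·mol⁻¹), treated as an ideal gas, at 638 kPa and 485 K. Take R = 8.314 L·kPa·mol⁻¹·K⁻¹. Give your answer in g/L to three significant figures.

ρ = PM/(RT) = (638 × 39.95) / (8.314 × 485.0)

ρ ≈ 6.32 g/L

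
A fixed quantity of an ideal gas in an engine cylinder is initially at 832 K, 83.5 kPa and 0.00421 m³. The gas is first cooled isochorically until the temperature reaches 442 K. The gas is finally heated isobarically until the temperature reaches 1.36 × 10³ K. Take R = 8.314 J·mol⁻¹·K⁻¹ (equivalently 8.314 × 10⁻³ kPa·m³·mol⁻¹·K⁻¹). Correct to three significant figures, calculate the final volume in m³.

V₃ ≈ 0.0130 m³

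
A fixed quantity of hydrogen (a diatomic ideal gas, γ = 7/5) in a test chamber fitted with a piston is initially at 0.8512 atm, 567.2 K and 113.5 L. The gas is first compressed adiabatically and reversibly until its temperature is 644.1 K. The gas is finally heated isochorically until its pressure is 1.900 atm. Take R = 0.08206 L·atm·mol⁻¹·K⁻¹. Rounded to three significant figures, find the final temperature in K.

Reversible adiabatic, γ = 7/5: P₂ = P₁·(T₂/T₁)^(γ/(γ−1)) = 1.328 atm; V₂ = V₁·(T₁/T₂)^(1/(γ−1)) = 82.59 L.
Isochoric, so P/T is constant: V₃ = V₂; T₃ = T₂·(P₃/P₂) = 921.3 K.

T₃ ≈ 921 K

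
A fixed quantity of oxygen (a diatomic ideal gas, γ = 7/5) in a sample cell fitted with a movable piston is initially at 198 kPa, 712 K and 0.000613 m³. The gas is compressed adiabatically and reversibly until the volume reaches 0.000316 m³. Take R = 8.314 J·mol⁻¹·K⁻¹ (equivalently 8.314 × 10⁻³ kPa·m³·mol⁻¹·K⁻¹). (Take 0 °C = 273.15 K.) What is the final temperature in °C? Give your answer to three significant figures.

T₂ ≈ 655 °C

Reversible adiabatic, γ = 7/5: T₂ = T₁·(V₁/V₂)^(γ−1) = 928.1 K; P₂ = P₁·(V₁/V₂)^γ = 500.7 kPa.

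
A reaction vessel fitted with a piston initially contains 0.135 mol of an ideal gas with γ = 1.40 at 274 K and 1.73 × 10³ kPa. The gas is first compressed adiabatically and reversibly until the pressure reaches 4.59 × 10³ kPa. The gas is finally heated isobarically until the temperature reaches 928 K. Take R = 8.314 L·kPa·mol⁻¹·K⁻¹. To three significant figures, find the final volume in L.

From PV = nRT: V₁ = nRT₁/P₁ = 0.1778 L.
Adiabatic (γ = 1.40), T V^(γ−1) and P V^γ constant: T₂ = T₁·(P₂/P₁)^((γ−1)/γ) = 362.1 K; V₂ = V₁·(P₁/P₂)^(1/γ) = 0.08854 L.
P constant ⇒ V ∝ T: P₃ = P₂; V₃ = V₂·(T₃/T₂) = 0.2269 L.

V₃ ≈ 0.227 L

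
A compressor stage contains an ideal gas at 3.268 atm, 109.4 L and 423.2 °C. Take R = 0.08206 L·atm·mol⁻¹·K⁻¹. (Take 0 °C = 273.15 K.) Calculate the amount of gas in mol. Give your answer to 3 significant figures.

Convert: T = 696.35 K.
PV = nRT ⇒ n = PV/(RT) = (3.268 × 109.4) / (0.08206 × 696.35)

n ≈ 6.26 mol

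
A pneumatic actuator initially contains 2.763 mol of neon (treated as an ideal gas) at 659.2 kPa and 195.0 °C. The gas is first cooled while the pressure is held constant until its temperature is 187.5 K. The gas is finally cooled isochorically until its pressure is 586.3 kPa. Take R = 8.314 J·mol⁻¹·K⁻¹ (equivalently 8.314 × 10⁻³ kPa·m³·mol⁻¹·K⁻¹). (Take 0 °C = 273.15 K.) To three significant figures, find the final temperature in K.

T₃ ≈ 167 K

Convert: T₁ = 468.1 K.
From PV = nRT: V₁ = nRT₁/P₁ = 0.01631 m³.
Isobaric, so V/T is constant: P₂ = P₁; V₂ = V₁·(T₂/T₁) = 0.006534 m³.
V constant ⇒ P ∝ T: V₃ = V₂; T₃ = T₂·(P₃/P₂) = 166.8 K.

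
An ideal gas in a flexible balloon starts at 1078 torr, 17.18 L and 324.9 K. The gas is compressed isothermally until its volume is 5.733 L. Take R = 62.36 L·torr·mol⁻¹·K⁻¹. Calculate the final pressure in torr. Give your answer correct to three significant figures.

Isothermal, so P V is constant: T₂ = T₁; P₂ = P₁·(V₁/V₂) = 3230 torr.

P₂ ≈ 3.23e+03 torr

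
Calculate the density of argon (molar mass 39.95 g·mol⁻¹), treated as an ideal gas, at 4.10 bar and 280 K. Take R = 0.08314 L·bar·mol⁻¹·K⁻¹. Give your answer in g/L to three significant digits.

ρ ≈ 7.04 g/L

ρ = PM/(RT) = (4.10 × 39.95) / (0.08314 × 280.0)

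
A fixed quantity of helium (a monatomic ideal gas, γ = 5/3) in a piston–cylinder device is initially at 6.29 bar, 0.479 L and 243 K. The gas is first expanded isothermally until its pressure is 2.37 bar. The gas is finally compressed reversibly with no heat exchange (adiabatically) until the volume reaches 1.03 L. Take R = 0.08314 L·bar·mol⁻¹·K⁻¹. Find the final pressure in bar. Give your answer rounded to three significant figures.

P₃ ≈ 3.37 bar

Isothermal, so P V is constant: T₂ = T₁; V₂ = V₁·(P₁/P₂) = 1.271 L.
Adiabatic (γ = 5/3), T V^(γ−1) and P V^γ constant: T₃ = T₂·(V₂/V₃)^(γ−1) = 279.6 K; P₃ = P₂·(V₂/V₃)^γ = 3.366 bar.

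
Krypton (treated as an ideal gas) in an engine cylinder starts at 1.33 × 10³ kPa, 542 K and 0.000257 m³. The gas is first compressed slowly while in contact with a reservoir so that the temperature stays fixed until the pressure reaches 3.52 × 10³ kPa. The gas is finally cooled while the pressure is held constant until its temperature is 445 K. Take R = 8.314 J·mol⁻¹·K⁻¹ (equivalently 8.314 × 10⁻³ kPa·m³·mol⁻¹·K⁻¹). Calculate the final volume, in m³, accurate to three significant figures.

V₃ ≈ 7.97e-05 m³

Isothermal, so P V is constant: T₂ = T₁; V₂ = V₁·(P₁/P₂) = 9.711e-05 m³.
Isobaric, so V/T is constant: P₃ = P₂; V₃ = V₂·(T₃/T₂) = 7.973e-05 m³.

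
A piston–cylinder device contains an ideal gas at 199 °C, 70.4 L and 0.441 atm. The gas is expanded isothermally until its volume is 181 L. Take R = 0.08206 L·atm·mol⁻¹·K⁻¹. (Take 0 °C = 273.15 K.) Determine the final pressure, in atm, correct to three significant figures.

P₂ ≈ 0.172 atm

Convert: T₁ = 472.1 K.
T constant ⇒ Boyle's law P V = const: T₂ = T₁; P₂ = P₁·(V₁/V₂) = 0.1715 atm.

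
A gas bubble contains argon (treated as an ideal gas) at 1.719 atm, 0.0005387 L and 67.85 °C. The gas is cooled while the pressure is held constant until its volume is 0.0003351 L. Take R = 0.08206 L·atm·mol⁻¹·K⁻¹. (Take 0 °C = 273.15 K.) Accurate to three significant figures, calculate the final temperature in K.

T₂ ≈ 212 K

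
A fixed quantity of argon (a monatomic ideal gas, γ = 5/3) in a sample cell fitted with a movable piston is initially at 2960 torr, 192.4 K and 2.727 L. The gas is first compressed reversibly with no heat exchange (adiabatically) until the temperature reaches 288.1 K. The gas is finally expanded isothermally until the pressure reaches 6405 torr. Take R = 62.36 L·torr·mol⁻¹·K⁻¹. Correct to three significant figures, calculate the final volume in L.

Adiabatic (γ = 5/3), T V^(γ−1) and P V^γ constant: P₂ = P₁·(T₂/T₁)^(γ/(γ−1)) = 8122 torr; V₂ = V₁·(T₁/T₂)^(1/(γ−1)) = 1.488 L.
Isothermal, so P V is constant: T₃ = T₂; V₃ = V₂·(P₂/P₃) = 1.887 L.

V₃ ≈ 1.89 L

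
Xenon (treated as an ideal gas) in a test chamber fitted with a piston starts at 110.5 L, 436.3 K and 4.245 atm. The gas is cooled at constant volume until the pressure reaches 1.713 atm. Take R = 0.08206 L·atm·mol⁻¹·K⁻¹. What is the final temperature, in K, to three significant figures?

Isochoric, so P/T is constant: V₂ = V₁; T₂ = T₁·(P₂/P₁) = 176.1 K.

T₂ ≈ 176 K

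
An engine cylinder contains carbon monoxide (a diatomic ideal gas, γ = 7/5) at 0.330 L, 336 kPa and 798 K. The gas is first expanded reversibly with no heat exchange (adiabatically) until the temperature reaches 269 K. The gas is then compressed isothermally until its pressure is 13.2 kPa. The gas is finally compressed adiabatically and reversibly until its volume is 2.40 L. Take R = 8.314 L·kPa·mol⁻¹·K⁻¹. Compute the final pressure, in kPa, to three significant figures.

P₄ ≈ 16.6 kPa

Reversible adiabatic, γ = 7/5: P₂ = P₁·(T₂/T₁)^(γ/(γ−1)) = 7.472 kPa; V₂ = V₁·(T₁/T₂)^(1/(γ−1)) = 5.002 L.
T constant ⇒ Boyle's law P V = const: T₃ = T₂; V₃ = V₂·(P₂/P₃) = 2.832 L.
Reversible adiabatic, γ = 7/5: T₄ = T₃·(V₃/V₄)^(γ−1) = 287.4 K; P₄ = P₃·(V₃/V₄)^γ = 16.64 kPa.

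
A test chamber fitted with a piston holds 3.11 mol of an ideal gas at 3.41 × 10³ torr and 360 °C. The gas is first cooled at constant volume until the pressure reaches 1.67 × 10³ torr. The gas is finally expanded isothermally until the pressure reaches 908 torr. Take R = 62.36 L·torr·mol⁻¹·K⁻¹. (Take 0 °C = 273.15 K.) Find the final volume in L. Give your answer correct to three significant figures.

Convert: T₁ = 633.1 K.
From PV = nRT: V₁ = nRT₁/P₁ = 36.01 L.
V constant ⇒ P ∝ T: V₂ = V₁; T₂ = T₁·(P₂/P₁) = 310.1 K.
Isothermal, so P V is constant: T₃ = T₂; V₃ = V₂·(P₂/P₃) = 66.23 L.

V₃ ≈ 66.2 L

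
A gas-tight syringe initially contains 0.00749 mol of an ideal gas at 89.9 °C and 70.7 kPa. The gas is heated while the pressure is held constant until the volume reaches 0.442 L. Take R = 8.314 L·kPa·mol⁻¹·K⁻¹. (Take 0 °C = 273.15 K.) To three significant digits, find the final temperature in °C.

Convert: T₁ = 363.0 K.
From PV = nRT: V₁ = nRT₁/P₁ = 0.3198 L.
P constant ⇒ V ∝ T: P₂ = P₁; T₂ = T₁·(V₂/V₁) = 501.8 K.

T₂ ≈ 229 °C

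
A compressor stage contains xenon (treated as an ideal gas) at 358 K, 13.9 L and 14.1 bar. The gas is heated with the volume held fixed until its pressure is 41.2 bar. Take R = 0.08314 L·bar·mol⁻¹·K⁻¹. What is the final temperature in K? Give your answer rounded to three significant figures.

T₂ ≈ 1.05e+03 K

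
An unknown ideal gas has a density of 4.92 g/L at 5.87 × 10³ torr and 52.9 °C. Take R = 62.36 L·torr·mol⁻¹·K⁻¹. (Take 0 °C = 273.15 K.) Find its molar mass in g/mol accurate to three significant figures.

M ≈ 17.0 g/mol

ρ = PM/(RT) ⇒ M = ρRT/P = (4.92 × 62.36 × 326.0) / 5.87e+03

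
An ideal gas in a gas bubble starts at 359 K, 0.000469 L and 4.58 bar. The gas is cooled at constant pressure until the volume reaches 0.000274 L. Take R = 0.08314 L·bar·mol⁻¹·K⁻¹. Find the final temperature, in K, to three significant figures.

T₂ ≈ 210 K

Isobaric, so V/T is constant: P₂ = P₁; T₂ = T₁·(V₂/V₁) = 209.7 K.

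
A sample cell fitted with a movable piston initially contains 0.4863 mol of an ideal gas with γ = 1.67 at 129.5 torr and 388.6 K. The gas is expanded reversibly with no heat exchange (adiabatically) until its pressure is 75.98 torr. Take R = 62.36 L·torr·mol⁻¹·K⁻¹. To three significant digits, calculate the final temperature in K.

From PV = nRT: V₁ = nRT₁/P₁ = 91.00 L.
Reversible adiabatic, γ = 1.67: T₂ = T₁·(P₂/P₁)^((γ−1)/γ) = 313.8 K; V₂ = V₁·(P₁/P₂)^(1/γ) = 125.2 L.

T₂ ≈ 314 K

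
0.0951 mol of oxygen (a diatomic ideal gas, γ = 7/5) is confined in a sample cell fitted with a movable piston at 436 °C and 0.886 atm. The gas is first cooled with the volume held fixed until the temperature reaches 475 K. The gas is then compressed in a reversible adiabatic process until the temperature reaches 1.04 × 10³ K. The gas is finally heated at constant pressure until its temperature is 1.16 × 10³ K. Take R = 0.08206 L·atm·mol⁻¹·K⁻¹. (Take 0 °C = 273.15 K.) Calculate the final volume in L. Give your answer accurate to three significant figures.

Convert: T₁ = 709.1 K.
From PV = nRT: V₁ = nRT₁/P₁ = 6.246 L.
V constant ⇒ P ∝ T: V₂ = V₁; P₂ = P₁·(T₂/T₁) = 0.5935 atm.
Reversible adiabatic, γ = 7/5: P₃ = P₂·(T₃/T₂)^(γ/(γ−1)) = 9.217 atm; V₃ = V₂·(T₂/T₃)^(1/(γ−1)) = 0.8806 L.
Isobaric, so V/T is constant: P₄ = P₃; V₄ = V₃·(T₄/T₃) = 0.9822 L.

V₄ ≈ 0.982 L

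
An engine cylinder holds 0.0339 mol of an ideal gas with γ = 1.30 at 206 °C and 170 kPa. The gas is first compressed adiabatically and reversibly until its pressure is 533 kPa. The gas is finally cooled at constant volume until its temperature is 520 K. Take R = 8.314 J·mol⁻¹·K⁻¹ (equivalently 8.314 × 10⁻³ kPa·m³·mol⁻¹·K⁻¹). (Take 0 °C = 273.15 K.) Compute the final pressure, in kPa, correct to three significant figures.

P₃ ≈ 444 kPa

Convert: T₁ = 479.1 K.
From PV = nRT: V₁ = nRT₁/P₁ = 0.0007944 m³.
Reversible adiabatic, γ = 1.30: T₂ = T₁·(P₂/P₁)^((γ−1)/γ) = 623.7 K; V₂ = V₁·(P₁/P₂)^(1/γ) = 0.0003298 m³.
Isochoric, so P/T is constant: V₃ = V₂; P₃ = P₂·(T₃/T₂) = 444.4 kPa.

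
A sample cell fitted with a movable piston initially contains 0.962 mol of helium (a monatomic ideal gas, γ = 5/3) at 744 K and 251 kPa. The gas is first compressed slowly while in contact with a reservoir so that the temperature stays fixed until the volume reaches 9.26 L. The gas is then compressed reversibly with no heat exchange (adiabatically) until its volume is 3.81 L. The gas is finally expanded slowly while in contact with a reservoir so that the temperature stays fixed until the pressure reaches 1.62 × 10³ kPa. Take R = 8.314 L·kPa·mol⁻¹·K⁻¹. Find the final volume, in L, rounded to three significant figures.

V₄ ≈ 6.64 L

From PV = nRT: V₁ = nRT₁/P₁ = 23.71 L.
T constant ⇒ Boyle's law P V = const: T₂ = T₁; P₂ = P₁·(V₁/V₂) = 642.6 kPa.
Adiabatic (γ = 5/3), T V^(γ−1) and P V^γ constant: T₃ = T₂·(V₂/V₃)^(γ−1) = 1345 K; P₃ = P₂·(V₂/V₃)^γ = 2823 kPa.
Isothermal, so P V is constant: T₄ = T₃; V₄ = V₃·(P₃/P₄) = 6.640 L.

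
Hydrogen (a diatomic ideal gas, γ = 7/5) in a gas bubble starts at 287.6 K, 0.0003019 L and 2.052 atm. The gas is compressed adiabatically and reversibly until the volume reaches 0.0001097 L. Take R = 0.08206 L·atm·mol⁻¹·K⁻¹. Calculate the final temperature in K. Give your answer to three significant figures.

Adiabatic (γ = 7/5), T V^(γ−1) and P V^γ constant: T₂ = T₁·(V₁/V₂)^(γ−1) = 431.2 K; P₂ = P₁·(V₁/V₂)^γ = 8.466 atm.

T₂ ≈ 431 K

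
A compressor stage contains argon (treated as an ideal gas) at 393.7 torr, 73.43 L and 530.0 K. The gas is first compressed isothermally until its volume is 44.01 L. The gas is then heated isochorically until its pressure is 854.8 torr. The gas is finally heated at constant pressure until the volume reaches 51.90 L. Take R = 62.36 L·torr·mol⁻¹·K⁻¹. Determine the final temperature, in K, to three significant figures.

Isothermal, so P V is constant: T₂ = T₁; P₂ = P₁·(V₁/V₂) = 656.9 torr.
V constant ⇒ P ∝ T: V₃ = V₂; T₃ = T₂·(P₃/P₂) = 689.7 K.
Isobaric, so V/T is constant: P₄ = P₃; T₄ = T₃·(V₄/V₃) = 813.3 K.

T₄ ≈ 813 K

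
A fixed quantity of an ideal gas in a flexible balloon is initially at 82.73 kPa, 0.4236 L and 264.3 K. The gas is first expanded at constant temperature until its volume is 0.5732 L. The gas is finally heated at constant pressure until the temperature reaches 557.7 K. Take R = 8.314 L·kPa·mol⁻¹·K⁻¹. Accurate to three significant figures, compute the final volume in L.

V₃ ≈ 1.21 L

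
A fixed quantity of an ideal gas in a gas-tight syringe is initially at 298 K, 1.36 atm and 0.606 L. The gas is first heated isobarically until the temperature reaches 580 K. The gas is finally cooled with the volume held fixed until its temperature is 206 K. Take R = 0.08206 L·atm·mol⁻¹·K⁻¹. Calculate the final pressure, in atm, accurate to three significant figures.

P₃ ≈ 0.483 atm

P constant ⇒ V ∝ T: P₂ = P₁; V₂ = V₁·(T₂/T₁) = 1.179 L.
Isochoric, so P/T is constant: V₃ = V₂; P₃ = P₂·(T₃/T₂) = 0.4830 atm.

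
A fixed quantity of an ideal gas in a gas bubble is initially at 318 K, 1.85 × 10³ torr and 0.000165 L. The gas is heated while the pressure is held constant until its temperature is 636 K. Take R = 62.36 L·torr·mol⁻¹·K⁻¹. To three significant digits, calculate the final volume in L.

V₂ ≈ 0.000330 L

Isobaric, so V/T is constant: P₂ = P₁; V₂ = V₁·(T₂/T₁) = 0.0003300 L.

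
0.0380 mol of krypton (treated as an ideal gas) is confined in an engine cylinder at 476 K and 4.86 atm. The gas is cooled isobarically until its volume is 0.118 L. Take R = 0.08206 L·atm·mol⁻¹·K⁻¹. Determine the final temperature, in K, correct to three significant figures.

T₂ ≈ 184 K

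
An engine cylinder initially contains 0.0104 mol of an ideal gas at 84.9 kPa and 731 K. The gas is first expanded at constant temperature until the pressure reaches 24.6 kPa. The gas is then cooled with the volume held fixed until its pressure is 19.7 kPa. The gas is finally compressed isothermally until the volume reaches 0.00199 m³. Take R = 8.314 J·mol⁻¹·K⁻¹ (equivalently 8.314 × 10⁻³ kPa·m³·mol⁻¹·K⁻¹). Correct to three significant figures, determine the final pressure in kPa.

P₄ ≈ 25.4 kPa

From PV = nRT: V₁ = nRT₁/P₁ = 0.0007445 m³.
Isothermal, so P V is constant: T₂ = T₁; V₂ = V₁·(P₁/P₂) = 0.002569 m³.
Isochoric, so P/T is constant: V₃ = V₂; T₃ = T₂·(P₃/P₂) = 585.4 K.
T constant ⇒ Boyle's law P V = const: T₄ = T₃; P₄ = P₃·(V₃/V₄) = 25.44 kPa.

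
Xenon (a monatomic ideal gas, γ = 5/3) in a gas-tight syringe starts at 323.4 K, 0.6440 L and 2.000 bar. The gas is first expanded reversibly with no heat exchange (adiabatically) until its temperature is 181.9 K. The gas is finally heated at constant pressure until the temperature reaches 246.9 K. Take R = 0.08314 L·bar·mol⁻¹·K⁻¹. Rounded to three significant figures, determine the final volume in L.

Reversible adiabatic, γ = 5/3: P₂ = P₁·(T₂/T₁)^(γ/(γ−1)) = 0.4745 bar; V₂ = V₁·(T₁/T₂)^(1/(γ−1)) = 1.527 L.
Isobaric, so V/T is constant: P₃ = P₂; V₃ = V₂·(T₃/T₂) = 2.072 L.

V₃ ≈ 2.07 L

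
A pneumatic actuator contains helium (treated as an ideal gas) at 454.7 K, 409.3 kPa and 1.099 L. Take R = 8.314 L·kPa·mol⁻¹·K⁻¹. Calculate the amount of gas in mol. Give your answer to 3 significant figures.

n ≈ 0.119 mol

PV = nRT ⇒ n = PV/(RT) = (409.3 × 1.099) / (8.314 × 454.7)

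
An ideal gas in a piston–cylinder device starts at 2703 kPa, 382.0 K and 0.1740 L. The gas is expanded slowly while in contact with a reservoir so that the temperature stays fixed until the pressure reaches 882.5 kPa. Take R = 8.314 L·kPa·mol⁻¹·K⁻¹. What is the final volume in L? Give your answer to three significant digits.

T constant ⇒ Boyle's law P V = const: T₂ = T₁; V₂ = V₁·(P₁/P₂) = 0.5329 L.

V₂ ≈ 0.533 L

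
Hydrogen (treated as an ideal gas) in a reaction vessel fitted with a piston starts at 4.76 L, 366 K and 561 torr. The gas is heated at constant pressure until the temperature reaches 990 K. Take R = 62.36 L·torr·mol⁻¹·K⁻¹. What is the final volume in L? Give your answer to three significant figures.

V₂ ≈ 12.9 L

Isobaric, so V/T is constant: P₂ = P₁; V₂ = V₁·(T₂/T₁) = 12.88 L.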